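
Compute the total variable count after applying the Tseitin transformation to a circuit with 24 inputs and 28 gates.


The Tseitin transformation introduces one auxiliary variable per gate.
Total variables = inputs + gates = 24 + 28 = 52.

52


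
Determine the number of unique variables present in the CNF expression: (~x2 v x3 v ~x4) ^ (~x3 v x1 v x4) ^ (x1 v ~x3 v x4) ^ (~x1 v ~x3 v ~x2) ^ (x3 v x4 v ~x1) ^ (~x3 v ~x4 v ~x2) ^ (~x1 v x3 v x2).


Identify each distinct variable in the formula.
Variables found: x1, x2, x3, x4.
Total distinct variables = 4.

4


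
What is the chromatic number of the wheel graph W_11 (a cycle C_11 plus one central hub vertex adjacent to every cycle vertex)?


W_11 consists of the cycle C_11 together with a hub vertex adjacent to every cycle vertex.
The cycle C_11 needs 3 colors (odd cycle -> 3).
The hub is adjacent to every cycle vertex, so it must receive a new color distinct from all of them.
Chromatic number = 3 + 1 = 4.

4


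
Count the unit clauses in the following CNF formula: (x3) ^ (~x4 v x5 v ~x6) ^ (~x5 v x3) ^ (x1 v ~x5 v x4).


A unit clause contains exactly one literal.
Unit clauses found: (x3).
Count = 1.

1


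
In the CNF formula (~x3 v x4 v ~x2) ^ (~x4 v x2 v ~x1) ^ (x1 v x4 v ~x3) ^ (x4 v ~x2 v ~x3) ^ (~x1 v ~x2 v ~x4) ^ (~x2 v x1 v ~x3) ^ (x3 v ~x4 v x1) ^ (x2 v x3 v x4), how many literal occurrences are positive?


Scan each clause for unnegated literals.
Clause 1: 1 positive; Clause 2: 1 positive; Clause 3: 2 positive; Clause 4: 1 positive; Clause 5: 0 positive; Clause 6: 1 positive; Clause 7: 2 positive; Clause 8: 3 positive.
Total positive literal occurrences = 11.

11


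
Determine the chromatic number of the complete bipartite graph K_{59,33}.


K_{59,33} is bipartite by definition: the two parts are independent sets, with every edge crossing between them.
Color all vertices in one part with color 1 and all vertices in the other part with color 2.
Since the graph has at least one edge, one color does not suffice.
Chromatic number = 2.

2


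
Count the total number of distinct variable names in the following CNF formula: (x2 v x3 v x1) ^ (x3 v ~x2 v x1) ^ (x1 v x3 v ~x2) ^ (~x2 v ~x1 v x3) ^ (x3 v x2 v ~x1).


Identify each distinct variable in the formula.
Variables found: x1, x2, x3.
Total distinct variables = 3.

3


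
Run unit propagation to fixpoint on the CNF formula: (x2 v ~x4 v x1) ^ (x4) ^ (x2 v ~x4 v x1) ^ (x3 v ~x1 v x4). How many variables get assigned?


Unit propagation repeatedly assigns the literal in any unit clause, then simplifies.
Assignments in order: x4 = T.
No further unit clauses remain.
Total variables assigned = 1.

1


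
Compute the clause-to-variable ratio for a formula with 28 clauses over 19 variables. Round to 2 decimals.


Clause-to-variable ratio = clauses / variables.
28 / 19 = 1.47.

1.47


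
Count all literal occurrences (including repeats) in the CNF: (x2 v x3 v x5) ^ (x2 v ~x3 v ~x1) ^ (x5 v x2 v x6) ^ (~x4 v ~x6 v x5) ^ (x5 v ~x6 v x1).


Clause lengths: 3, 3, 3, 3, 3.
Sum = 3 + 3 + 3 + 3 + 3 = 15.

15


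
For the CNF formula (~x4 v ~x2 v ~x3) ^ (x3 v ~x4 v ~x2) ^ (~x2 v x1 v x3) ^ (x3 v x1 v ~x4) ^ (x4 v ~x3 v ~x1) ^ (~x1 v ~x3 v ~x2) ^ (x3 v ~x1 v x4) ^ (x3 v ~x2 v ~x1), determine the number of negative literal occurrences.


Scan each clause for negated literals.
Clause 1: 3 negative; Clause 2: 2 negative; Clause 3: 1 negative; Clause 4: 1 negative; Clause 5: 2 negative; Clause 6: 3 negative; Clause 7: 1 negative; Clause 8: 2 negative.
Total negative literal occurrences = 15.

15


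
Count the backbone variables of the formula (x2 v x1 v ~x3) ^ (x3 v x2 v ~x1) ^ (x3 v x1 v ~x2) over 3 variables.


Find all satisfying assignments: 5 model(s).
Check which variables have the same value in every model.
No variable is fixed across all models.
Backbone size = 0.

0


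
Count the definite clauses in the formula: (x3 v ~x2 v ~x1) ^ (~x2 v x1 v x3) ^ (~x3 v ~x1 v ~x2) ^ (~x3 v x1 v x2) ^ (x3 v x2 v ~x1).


A definite clause has exactly one positive literal.
Clause 1: 1 positive -> definite
Clause 2: 2 positive -> not definite
Clause 3: 0 positive -> not definite
Clause 4: 2 positive -> not definite
Clause 5: 2 positive -> not definite
Definite clause count = 1.

1


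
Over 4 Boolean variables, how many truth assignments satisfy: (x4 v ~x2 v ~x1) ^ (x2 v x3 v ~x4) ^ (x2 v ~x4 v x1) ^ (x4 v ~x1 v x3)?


Enumerate all 16 truth assignments over 4 variables.
Test each against every clause.
Satisfying assignments found: 10.

10


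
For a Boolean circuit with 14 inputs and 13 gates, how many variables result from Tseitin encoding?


The Tseitin transformation introduces one auxiliary variable per gate.
Total variables = inputs + gates = 14 + 13 = 27.

27


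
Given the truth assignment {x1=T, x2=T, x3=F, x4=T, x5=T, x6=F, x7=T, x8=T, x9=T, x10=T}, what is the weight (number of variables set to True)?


The weight is the number of variables assigned True.
True variables: x1, x2, x4, x5, x7, x8, x9, x10.
Weight = 8.

8


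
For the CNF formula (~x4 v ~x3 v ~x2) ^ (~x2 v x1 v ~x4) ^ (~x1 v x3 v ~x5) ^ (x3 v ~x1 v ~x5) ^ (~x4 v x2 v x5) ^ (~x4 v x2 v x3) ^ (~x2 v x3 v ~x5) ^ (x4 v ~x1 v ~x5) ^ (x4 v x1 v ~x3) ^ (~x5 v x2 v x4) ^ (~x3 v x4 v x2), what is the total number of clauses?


Each group enclosed in parentheses joined by ^ is one clause.
Counting the conjuncts: 11 clauses.

11


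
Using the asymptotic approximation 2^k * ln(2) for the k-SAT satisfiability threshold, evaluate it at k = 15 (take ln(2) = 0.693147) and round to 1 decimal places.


Using the asymptotic formula: threshold ~ 2^k * ln(2).
2^15 = 32768.
32768 * 0.693147 = 22713.0.

22713.0


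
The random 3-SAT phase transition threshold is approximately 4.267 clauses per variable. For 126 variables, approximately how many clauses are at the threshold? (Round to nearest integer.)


The 3-SAT phase transition occurs at approximately 4.267 clauses per variable.
m = 4.267 * 126 = 537.642.
Rounded to nearest integer: 538.

538


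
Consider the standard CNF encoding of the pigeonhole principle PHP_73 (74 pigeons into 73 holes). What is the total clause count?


The PHP encoding has two parts:
1) At-least-one-hole clauses: 74 (one per pigeon, each with 73 literals).
2) At-most-one-pigeon-per-hole clauses: 73 holes * C(74,2) = 73 * 2701 = 197173.
Total clauses = 74 + 197173 = 197247.

197247


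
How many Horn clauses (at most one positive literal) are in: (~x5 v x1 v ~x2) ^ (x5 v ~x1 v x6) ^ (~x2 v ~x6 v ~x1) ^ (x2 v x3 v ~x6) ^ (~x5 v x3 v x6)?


A Horn clause has at most one positive literal.
Clause 1: 1 positive lit(s) -> Horn
Clause 2: 2 positive lit(s) -> not Horn
Clause 3: 0 positive lit(s) -> Horn
Clause 4: 2 positive lit(s) -> not Horn
Clause 5: 2 positive lit(s) -> not Horn
Total Horn clauses = 2.

2


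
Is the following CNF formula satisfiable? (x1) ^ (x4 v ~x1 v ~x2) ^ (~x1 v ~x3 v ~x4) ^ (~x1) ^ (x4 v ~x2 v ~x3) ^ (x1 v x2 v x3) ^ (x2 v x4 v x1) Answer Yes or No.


Check all 16 possible truth assignments.
Number of satisfying assignments found: 0.
The formula is unsatisfiable.

No


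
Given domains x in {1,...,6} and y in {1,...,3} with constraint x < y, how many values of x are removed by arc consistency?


For the constraint x < y, x needs a supporting value in y's domain.
x can be at most 2 (one less than y's maximum).
Valid x values from domain: 2 out of 6.
Pruned = 6 - 2 = 4.

4


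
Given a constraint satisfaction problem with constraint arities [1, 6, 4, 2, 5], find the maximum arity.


The arities are: 1, 6, 4, 2, 5.
Scan for the maximum value.
Maximum arity = 6.

6


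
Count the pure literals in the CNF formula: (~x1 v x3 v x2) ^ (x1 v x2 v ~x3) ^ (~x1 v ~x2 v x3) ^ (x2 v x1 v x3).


A pure literal appears in only one polarity across all clauses.
No pure literals found.
Count = 0.

0


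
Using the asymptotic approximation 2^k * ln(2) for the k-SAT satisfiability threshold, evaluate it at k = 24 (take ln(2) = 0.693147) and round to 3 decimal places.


Using the asymptotic formula: threshold ~ 2^k * ln(2).
2^24 = 16777216.
16777216 * 0.693147 = 11629076.939.

11629076.939


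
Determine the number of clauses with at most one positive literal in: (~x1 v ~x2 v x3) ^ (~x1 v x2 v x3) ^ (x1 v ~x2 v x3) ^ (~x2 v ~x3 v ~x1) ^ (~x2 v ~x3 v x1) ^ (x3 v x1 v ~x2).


A Horn clause has at most one positive literal.
Clause 1: 1 positive lit(s) -> Horn
Clause 2: 2 positive lit(s) -> not Horn
Clause 3: 2 positive lit(s) -> not Horn
Clause 4: 0 positive lit(s) -> Horn
Clause 5: 1 positive lit(s) -> Horn
Clause 6: 2 positive lit(s) -> not Horn
Total Horn clauses = 3.

3


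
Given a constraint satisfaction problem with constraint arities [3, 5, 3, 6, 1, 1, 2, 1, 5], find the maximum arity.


The arities are: 3, 5, 3, 6, 1, 1, 2, 1, 5.
Scan for the maximum value.
Maximum arity = 6.

6


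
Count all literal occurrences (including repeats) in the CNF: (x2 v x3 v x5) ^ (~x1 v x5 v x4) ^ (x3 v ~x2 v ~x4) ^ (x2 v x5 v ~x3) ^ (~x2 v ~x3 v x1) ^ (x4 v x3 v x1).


Clause lengths: 3, 3, 3, 3, 3, 3.
Sum = 3 + 3 + 3 + 3 + 3 + 3 = 18.

18


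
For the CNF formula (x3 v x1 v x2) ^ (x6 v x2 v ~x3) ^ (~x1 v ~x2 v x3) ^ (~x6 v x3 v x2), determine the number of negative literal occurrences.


Scan each clause for negated literals.
Clause 1: 0 negative; Clause 2: 1 negative; Clause 3: 2 negative; Clause 4: 1 negative.
Total negative literal occurrences = 4.

4


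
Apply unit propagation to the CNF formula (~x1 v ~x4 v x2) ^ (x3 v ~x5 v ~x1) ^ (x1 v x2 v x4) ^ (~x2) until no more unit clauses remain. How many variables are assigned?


Unit propagation repeatedly assigns the literal in any unit clause, then simplifies.
Assignments in order: x2 = F.
No further unit clauses remain.
Total variables assigned = 1.

1


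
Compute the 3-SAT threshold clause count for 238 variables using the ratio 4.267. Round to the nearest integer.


The 3-SAT phase transition occurs at approximately 4.267 clauses per variable.
m = 4.267 * 238 = 1015.546.
Rounded to nearest integer: 1016.

1016


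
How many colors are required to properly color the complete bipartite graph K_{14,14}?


K_{14,14} is bipartite by definition: the two parts are independent sets, with every edge crossing between them.
Color all vertices in one part with color 1 and all vertices in the other part with color 2.
Since the graph has at least one edge, one color does not suffice.
Chromatic number = 2.

2


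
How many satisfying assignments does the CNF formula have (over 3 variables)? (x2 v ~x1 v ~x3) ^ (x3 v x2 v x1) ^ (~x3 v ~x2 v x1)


Enumerate all 8 truth assignments over 3 variables.
Test each against every clause.
Satisfying assignments found: 5.

5


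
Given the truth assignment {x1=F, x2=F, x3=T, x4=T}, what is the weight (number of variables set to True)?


The weight is the number of variables assigned True.
True variables: x3, x4.
Weight = 2.

2


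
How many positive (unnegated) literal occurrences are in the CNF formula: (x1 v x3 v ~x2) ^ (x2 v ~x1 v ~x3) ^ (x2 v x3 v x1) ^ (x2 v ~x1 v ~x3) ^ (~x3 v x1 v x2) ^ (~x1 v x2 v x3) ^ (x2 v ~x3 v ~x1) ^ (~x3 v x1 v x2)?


Scan each clause for unnegated literals.
Clause 1: 2 positive; Clause 2: 1 positive; Clause 3: 3 positive; Clause 4: 1 positive; Clause 5: 2 positive; Clause 6: 2 positive; Clause 7: 1 positive; Clause 8: 2 positive.
Total positive literal occurrences = 14.

14


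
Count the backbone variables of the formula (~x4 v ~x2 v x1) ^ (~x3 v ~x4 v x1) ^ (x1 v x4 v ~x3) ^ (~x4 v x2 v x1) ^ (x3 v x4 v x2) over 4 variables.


Find all satisfying assignments: 8 model(s).
Check which variables have the same value in every model.
No variable is fixed across all models.
Backbone size = 0.

0


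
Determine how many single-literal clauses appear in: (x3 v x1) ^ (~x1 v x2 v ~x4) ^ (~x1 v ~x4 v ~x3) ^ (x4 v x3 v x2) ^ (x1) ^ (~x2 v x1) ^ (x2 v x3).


A unit clause contains exactly one literal.
Unit clauses found: (x1).
Count = 1.

1


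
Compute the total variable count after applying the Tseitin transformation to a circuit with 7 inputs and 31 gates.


The Tseitin transformation introduces one auxiliary variable per gate.
Total variables = inputs + gates = 7 + 31 = 38.

38


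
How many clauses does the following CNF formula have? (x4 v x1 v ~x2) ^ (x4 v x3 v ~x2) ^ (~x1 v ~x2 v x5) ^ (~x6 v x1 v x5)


Each group enclosed in parentheses joined by ^ is one clause.
Counting the conjuncts: 4 clauses.

4


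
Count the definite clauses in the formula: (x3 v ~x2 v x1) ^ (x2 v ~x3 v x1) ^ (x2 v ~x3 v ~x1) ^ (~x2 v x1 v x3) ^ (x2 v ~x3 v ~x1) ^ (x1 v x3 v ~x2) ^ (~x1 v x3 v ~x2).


A definite clause has exactly one positive literal.
Clause 1: 2 positive -> not definite
Clause 2: 2 positive -> not definite
Clause 3: 1 positive -> definite
Clause 4: 2 positive -> not definite
Clause 5: 1 positive -> definite
Clause 6: 2 positive -> not definite
Clause 7: 1 positive -> definite
Definite clause count = 3.

3


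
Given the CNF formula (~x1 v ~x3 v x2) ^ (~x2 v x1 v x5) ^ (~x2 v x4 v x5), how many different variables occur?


Identify each distinct variable in the formula.
Variables found: x1, x2, x3, x4, x5.
Total distinct variables = 5.

5


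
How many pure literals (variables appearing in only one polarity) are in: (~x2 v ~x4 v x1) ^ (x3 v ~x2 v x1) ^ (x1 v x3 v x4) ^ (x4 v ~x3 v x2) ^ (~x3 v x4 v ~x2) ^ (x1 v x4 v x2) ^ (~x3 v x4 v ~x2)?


A pure literal appears in only one polarity across all clauses.
Pure literals: x1 (positive only).
Count = 1.

1


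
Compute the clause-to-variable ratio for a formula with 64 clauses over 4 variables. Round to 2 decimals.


Clause-to-variable ratio = clauses / variables.
64 / 4 = 16.0.

16.0


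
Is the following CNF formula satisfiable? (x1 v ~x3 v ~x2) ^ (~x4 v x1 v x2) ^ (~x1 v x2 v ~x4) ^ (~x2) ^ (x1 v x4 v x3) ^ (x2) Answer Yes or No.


Check all 16 possible truth assignments.
Number of satisfying assignments found: 0.
The formula is unsatisfiable.

No


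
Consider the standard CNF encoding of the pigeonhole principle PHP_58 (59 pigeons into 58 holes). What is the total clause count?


The PHP encoding has two parts:
1) At-least-one-hole clauses: 59 (one per pigeon, each with 58 literals).
2) At-most-one-pigeon-per-hole clauses: 58 holes * C(59,2) = 58 * 1711 = 99238.
Total clauses = 59 + 99238 = 99297.

99297


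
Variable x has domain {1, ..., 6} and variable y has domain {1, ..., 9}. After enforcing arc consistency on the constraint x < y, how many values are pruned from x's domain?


For the constraint x < y, x needs a supporting value in y's domain.
x can be at most 8 (one less than y's maximum).
Valid x values from domain: 6 out of 6.
Pruned = 6 - 6 = 0.

0


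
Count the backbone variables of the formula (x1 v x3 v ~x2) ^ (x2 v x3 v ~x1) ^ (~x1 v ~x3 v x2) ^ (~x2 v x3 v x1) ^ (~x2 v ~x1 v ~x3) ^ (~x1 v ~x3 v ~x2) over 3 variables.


Find all satisfying assignments: 4 model(s).
Check which variables have the same value in every model.
No variable is fixed across all models.
Backbone size = 0.

0


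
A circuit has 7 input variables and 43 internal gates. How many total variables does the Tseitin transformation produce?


The Tseitin transformation introduces one auxiliary variable per gate.
Total variables = inputs + gates = 7 + 43 = 50.

50


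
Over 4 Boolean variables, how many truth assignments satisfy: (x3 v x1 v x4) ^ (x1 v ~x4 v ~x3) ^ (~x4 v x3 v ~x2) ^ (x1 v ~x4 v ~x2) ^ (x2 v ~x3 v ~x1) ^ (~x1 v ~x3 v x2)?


Enumerate all 16 truth assignments over 4 variables.
Test each against every clause.
Satisfying assignments found: 8.

8


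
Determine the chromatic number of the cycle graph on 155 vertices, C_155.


An odd cycle cannot be 2-colored: alternating two colors around the cycle returns to the start with a conflict.
Since 155 is odd, three colors are required (and three suffice).
Chromatic number = 3.

3


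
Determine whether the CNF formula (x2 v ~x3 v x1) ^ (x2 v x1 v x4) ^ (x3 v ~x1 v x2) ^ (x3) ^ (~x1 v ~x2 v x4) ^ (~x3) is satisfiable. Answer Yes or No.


Check all 16 possible truth assignments.
Number of satisfying assignments found: 0.
The formula is unsatisfiable.

No


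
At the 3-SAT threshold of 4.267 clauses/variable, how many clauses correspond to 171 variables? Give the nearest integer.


The 3-SAT phase transition occurs at approximately 4.267 clauses per variable.
m = 4.267 * 171 = 729.657.
Rounded to nearest integer: 730.

730


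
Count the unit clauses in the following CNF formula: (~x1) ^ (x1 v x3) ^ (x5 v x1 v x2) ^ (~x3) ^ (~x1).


A unit clause contains exactly one literal.
Unit clauses found: (~x1), (~x3), (~x1).
Count = 3.

3


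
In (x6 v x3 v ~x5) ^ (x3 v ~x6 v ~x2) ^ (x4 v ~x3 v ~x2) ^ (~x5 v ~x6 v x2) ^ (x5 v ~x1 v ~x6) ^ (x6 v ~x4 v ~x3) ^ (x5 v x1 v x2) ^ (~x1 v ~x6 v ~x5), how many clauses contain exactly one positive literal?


A definite clause has exactly one positive literal.
Clause 1: 2 positive -> not definite
Clause 2: 1 positive -> definite
Clause 3: 1 positive -> definite
Clause 4: 1 positive -> definite
Clause 5: 1 positive -> definite
Clause 6: 1 positive -> definite
Clause 7: 3 positive -> not definite
Clause 8: 0 positive -> not definite
Definite clause count = 5.

5


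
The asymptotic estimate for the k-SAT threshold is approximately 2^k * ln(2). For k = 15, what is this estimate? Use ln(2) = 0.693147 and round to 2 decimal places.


Using the asymptotic formula: threshold ~ 2^k * ln(2).
2^15 = 32768.
32768 * 0.693147 = 22713.04.

22713.04


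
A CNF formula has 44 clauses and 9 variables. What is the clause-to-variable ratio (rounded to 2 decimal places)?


Clause-to-variable ratio = clauses / variables.
44 / 9 = 4.89.

4.89


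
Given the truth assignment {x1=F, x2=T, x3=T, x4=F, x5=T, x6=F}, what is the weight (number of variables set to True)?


The weight is the number of variables assigned True.
True variables: x2, x3, x5.
Weight = 3.

3


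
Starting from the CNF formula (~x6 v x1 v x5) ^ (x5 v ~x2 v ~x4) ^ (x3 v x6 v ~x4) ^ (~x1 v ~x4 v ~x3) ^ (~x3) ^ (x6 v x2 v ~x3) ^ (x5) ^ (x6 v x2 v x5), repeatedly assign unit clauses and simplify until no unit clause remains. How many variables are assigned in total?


Unit propagation repeatedly assigns the literal in any unit clause, then simplifies.
Assignments in order: x3 = F, x5 = T.
No further unit clauses remain.
Total variables assigned = 2.

2


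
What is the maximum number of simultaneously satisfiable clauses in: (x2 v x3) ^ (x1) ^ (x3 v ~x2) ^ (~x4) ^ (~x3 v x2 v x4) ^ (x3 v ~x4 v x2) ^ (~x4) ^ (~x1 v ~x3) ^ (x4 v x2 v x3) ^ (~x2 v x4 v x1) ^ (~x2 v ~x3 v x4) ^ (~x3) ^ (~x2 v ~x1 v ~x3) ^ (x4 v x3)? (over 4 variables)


Enumerate all 16 truth assignments.
For each, count how many of the 14 clauses are satisfied.
The formula is not fully satisfiable, so the maximum is below 14.
Maximum simultaneously satisfiable clauses = 12.

12


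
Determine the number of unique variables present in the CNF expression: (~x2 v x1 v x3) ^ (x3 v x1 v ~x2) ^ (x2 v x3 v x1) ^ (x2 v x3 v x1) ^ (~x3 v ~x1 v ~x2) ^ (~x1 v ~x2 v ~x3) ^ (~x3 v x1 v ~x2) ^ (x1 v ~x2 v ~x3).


Identify each distinct variable in the formula.
Variables found: x1, x2, x3.
Total distinct variables = 3.

3


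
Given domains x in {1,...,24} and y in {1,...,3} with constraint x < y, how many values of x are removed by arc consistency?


For the constraint x < y, x needs a supporting value in y's domain.
x can be at most 2 (one less than y's maximum).
Valid x values from domain: 2 out of 24.
Pruned = 24 - 2 = 22.

22


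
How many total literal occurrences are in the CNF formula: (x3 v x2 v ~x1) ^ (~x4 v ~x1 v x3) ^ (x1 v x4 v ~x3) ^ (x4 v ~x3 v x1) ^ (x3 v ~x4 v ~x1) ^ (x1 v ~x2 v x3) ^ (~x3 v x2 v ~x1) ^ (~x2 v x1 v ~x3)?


Clause lengths: 3, 3, 3, 3, 3, 3, 3, 3.
Sum = 3 + 3 + 3 + 3 + 3 + 3 + 3 + 3 = 24.

24


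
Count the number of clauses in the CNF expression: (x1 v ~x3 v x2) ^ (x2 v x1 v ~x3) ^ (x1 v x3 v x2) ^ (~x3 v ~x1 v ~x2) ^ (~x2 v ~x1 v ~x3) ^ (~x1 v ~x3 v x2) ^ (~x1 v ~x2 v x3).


Each group enclosed in parentheses joined by ^ is one clause.
Counting the conjuncts: 7 clauses.

7


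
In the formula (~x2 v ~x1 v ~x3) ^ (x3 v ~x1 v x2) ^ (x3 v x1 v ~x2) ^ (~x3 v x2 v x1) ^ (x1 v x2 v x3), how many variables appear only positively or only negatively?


A pure literal appears in only one polarity across all clauses.
No pure literals found.
Count = 0.

0


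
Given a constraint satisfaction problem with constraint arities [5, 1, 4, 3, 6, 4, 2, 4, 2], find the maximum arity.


The arities are: 5, 1, 4, 3, 6, 4, 2, 4, 2.
Scan for the maximum value.
Maximum arity = 6.

6


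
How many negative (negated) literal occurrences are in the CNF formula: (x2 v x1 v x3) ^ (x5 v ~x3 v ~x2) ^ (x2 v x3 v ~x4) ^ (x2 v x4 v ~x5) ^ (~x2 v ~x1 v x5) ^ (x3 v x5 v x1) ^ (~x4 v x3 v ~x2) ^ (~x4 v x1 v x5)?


Scan each clause for negated literals.
Clause 1: 0 negative; Clause 2: 2 negative; Clause 3: 1 negative; Clause 4: 1 negative; Clause 5: 2 negative; Clause 6: 0 negative; Clause 7: 2 negative; Clause 8: 1 negative.
Total negative literal occurrences = 9.

9


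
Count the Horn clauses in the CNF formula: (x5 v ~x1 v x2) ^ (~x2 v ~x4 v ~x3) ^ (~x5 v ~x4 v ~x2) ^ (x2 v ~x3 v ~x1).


A Horn clause has at most one positive literal.
Clause 1: 2 positive lit(s) -> not Horn
Clause 2: 0 positive lit(s) -> Horn
Clause 3: 0 positive lit(s) -> Horn
Clause 4: 1 positive lit(s) -> Horn
Total Horn clauses = 3.

3


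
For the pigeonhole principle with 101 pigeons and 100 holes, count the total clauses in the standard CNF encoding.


The PHP encoding has two parts:
1) At-least-one-hole clauses: 101 (one per pigeon, each with 100 literals).
2) At-most-one-pigeon-per-hole clauses: 100 holes * C(101,2) = 100 * 5050 = 505000.
Total clauses = 101 + 505000 = 505101.

505101


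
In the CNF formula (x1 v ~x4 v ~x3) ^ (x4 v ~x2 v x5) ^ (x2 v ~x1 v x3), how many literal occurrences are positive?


Scan each clause for unnegated literals.
Clause 1: 1 positive; Clause 2: 2 positive; Clause 3: 2 positive.
Total positive literal occurrences = 5.

5


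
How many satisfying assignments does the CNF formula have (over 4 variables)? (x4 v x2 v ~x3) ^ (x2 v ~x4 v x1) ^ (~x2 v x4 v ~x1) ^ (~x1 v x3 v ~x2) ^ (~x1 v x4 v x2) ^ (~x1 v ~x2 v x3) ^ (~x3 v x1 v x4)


Enumerate all 16 truth assignments over 4 variables.
Test each against every clause.
Satisfying assignments found: 7.

7


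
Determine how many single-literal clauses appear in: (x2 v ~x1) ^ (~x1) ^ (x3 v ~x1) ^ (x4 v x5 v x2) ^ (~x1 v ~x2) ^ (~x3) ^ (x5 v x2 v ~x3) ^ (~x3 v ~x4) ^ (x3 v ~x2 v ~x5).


A unit clause contains exactly one literal.
Unit clauses found: (~x1), (~x3).
Count = 2.

2


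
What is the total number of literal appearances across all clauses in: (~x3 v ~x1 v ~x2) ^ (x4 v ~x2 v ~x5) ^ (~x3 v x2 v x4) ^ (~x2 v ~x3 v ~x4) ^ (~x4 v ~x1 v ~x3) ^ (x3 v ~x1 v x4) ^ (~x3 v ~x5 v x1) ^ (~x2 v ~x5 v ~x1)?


Clause lengths: 3, 3, 3, 3, 3, 3, 3, 3.
Sum = 3 + 3 + 3 + 3 + 3 + 3 + 3 + 3 = 24.

24


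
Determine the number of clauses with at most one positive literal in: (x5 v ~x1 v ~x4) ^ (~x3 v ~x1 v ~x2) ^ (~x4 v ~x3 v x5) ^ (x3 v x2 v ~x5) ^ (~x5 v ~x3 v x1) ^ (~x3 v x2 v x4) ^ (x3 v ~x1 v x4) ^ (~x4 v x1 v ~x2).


A Horn clause has at most one positive literal.
Clause 1: 1 positive lit(s) -> Horn
Clause 2: 0 positive lit(s) -> Horn
Clause 3: 1 positive lit(s) -> Horn
Clause 4: 2 positive lit(s) -> not Horn
Clause 5: 1 positive lit(s) -> Horn
Clause 6: 2 positive lit(s) -> not Horn
Clause 7: 2 positive lit(s) -> not Horn
Clause 8: 1 positive lit(s) -> Horn
Total Horn clauses = 5.

5


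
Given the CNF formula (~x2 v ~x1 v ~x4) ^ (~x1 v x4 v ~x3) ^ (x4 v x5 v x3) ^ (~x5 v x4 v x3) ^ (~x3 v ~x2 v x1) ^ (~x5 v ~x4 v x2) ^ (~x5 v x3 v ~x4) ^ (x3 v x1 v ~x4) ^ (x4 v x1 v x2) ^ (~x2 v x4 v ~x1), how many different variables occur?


Identify each distinct variable in the formula.
Variables found: x1, x2, x3, x4, x5.
Total distinct variables = 5.

5


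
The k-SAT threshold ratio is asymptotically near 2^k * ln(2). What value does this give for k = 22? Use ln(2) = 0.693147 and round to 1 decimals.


Using the asymptotic formula: threshold ~ 2^k * ln(2).
2^22 = 4194304.
4194304 * 0.693147 = 2907269.2.

2907269.2


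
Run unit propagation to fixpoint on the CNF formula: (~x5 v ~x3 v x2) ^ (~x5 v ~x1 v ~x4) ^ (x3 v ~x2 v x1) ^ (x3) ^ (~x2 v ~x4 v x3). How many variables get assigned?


Unit propagation repeatedly assigns the literal in any unit clause, then simplifies.
Assignments in order: x3 = T.
No further unit clauses remain.
Total variables assigned = 1.

1


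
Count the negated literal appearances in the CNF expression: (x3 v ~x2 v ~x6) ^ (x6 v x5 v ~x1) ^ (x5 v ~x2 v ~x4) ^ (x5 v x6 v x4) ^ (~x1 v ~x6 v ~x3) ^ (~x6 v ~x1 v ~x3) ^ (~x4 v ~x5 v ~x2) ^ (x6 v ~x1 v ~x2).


Scan each clause for negated literals.
Clause 1: 2 negative; Clause 2: 1 negative; Clause 3: 2 negative; Clause 4: 0 negative; Clause 5: 3 negative; Clause 6: 3 negative; Clause 7: 3 negative; Clause 8: 2 negative.
Total negative literal occurrences = 16.

16


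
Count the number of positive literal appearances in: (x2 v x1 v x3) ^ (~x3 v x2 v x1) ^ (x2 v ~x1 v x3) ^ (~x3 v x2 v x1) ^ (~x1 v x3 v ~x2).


Scan each clause for unnegated literals.
Clause 1: 3 positive; Clause 2: 2 positive; Clause 3: 2 positive; Clause 4: 2 positive; Clause 5: 1 positive.
Total positive literal occurrences = 10.

10


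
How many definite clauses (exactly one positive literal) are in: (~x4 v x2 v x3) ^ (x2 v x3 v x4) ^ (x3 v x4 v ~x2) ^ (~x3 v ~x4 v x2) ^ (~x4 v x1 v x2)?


A definite clause has exactly one positive literal.
Clause 1: 2 positive -> not definite
Clause 2: 3 positive -> not definite
Clause 3: 2 positive -> not definite
Clause 4: 1 positive -> definite
Clause 5: 2 positive -> not definite
Definite clause count = 1.

1


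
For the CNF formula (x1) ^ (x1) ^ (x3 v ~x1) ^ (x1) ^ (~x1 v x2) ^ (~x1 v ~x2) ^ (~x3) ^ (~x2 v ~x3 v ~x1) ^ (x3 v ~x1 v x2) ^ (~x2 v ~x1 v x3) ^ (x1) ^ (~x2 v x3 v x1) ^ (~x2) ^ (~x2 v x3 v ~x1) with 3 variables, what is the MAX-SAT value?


Enumerate all 8 truth assignments.
For each, count how many of the 14 clauses are satisfied.
The formula is not fully satisfiable, so the maximum is below 14.
Maximum simultaneously satisfiable clauses = 12.

12


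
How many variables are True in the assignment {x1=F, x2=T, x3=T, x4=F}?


The weight is the number of variables assigned True.
True variables: x2, x3.
Weight = 2.

2


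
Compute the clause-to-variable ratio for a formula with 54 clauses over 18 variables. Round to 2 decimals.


Clause-to-variable ratio = clauses / variables.
54 / 18 = 3.0.

3.0


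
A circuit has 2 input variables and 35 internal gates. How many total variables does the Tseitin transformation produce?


The Tseitin transformation introduces one auxiliary variable per gate.
Total variables = inputs + gates = 2 + 35 = 37.

37


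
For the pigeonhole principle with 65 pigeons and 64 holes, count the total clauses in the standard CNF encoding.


The PHP encoding has two parts:
1) At-least-one-hole clauses: 65 (one per pigeon, each with 64 literals).
2) At-most-one-pigeon-per-hole clauses: 64 holes * C(65,2) = 64 * 2080 = 133120.
Total clauses = 65 + 133120 = 133185.

133185


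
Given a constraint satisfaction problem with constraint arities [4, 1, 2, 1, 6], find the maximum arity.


The arities are: 4, 1, 2, 1, 6.
Scan for the maximum value.
Maximum arity = 6.

6


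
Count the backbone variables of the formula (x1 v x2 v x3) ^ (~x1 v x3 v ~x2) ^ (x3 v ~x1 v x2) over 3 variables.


Find all satisfying assignments: 5 model(s).
Check which variables have the same value in every model.
No variable is fixed across all models.
Backbone size = 0.

0


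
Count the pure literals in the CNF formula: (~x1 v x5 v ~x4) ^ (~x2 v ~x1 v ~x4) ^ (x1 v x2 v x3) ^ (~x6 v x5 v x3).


A pure literal appears in only one polarity across all clauses.
Pure literals: x3 (positive only), x4 (negative only), x5 (positive only), x6 (negative only).
Count = 4.

4


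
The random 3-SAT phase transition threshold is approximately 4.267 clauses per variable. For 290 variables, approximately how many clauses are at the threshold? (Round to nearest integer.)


The 3-SAT phase transition occurs at approximately 4.267 clauses per variable.
m = 4.267 * 290 = 1237.43.
Rounded to nearest integer: 1237.

1237


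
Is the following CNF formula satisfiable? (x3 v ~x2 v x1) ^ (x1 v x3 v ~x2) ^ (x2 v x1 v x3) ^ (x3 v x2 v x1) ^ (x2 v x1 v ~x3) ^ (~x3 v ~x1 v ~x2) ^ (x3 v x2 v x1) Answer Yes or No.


Check all 8 possible truth assignments.
Number of satisfying assignments found: 4.
The formula is satisfiable.

Yes


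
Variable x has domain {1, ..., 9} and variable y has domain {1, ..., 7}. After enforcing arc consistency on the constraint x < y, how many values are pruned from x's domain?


For the constraint x < y, x needs a supporting value in y's domain.
x can be at most 6 (one less than y's maximum).
Valid x values from domain: 6 out of 9.
Pruned = 9 - 6 = 3.

3


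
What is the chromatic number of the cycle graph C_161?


An odd cycle cannot be 2-colored: alternating two colors around the cycle returns to the start with a conflict.
Since 161 is odd, three colors are required (and three suffice).
Chromatic number = 3.

3


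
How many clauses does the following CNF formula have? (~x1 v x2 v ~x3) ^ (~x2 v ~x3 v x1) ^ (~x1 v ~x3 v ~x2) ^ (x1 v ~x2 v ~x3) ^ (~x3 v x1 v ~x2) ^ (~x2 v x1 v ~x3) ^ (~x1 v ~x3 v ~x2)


Each group enclosed in parentheses joined by ^ is one clause.
Counting the conjuncts: 7 clauses.

7


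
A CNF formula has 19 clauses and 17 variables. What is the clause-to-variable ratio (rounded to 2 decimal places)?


Clause-to-variable ratio = clauses / variables.
19 / 17 = 1.12.

1.12


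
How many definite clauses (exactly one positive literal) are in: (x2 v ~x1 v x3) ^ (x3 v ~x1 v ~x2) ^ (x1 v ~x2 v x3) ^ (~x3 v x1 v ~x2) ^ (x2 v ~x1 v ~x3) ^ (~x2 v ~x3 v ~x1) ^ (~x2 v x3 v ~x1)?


A definite clause has exactly one positive literal.
Clause 1: 2 positive -> not definite
Clause 2: 1 positive -> definite
Clause 3: 2 positive -> not definite
Clause 4: 1 positive -> definite
Clause 5: 1 positive -> definite
Clause 6: 0 positive -> not definite
Clause 7: 1 positive -> definite
Definite clause count = 4.

4


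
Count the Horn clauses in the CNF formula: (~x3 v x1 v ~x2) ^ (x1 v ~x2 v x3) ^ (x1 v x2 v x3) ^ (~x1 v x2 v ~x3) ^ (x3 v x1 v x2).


A Horn clause has at most one positive literal.
Clause 1: 1 positive lit(s) -> Horn
Clause 2: 2 positive lit(s) -> not Horn
Clause 3: 3 positive lit(s) -> not Horn
Clause 4: 1 positive lit(s) -> Horn
Clause 5: 3 positive lit(s) -> not Horn
Total Horn clauses = 2.

2


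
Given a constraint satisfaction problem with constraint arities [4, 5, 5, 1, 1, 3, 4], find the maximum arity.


The arities are: 4, 5, 5, 1, 1, 3, 4.
Scan for the maximum value.
Maximum arity = 5.

5


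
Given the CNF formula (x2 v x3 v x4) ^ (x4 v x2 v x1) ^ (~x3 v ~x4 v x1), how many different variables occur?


Identify each distinct variable in the formula.
Variables found: x1, x2, x3, x4.
Total distinct variables = 4.

4


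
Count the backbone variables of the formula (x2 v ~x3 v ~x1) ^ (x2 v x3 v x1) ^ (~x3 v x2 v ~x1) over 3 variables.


Find all satisfying assignments: 6 model(s).
Check which variables have the same value in every model.
No variable is fixed across all models.
Backbone size = 0.

0


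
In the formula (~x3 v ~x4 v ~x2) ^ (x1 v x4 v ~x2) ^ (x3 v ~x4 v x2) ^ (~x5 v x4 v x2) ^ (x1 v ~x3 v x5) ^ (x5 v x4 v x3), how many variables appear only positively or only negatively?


A pure literal appears in only one polarity across all clauses.
Pure literals: x1 (positive only).
Count = 1.

1


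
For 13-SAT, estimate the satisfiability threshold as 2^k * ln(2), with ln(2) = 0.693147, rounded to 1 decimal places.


Using the asymptotic formula: threshold ~ 2^k * ln(2).
2^13 = 8192.
8192 * 0.693147 = 5678.3.

5678.3


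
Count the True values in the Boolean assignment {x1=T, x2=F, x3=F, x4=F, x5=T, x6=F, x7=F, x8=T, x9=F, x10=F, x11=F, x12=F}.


The weight is the number of variables assigned True.
True variables: x1, x5, x8.
Weight = 3.

3


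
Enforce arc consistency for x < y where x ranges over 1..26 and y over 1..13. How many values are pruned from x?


For the constraint x < y, x needs a supporting value in y's domain.
x can be at most 12 (one less than y's maximum).
Valid x values from domain: 12 out of 26.
Pruned = 26 - 12 = 14.

14


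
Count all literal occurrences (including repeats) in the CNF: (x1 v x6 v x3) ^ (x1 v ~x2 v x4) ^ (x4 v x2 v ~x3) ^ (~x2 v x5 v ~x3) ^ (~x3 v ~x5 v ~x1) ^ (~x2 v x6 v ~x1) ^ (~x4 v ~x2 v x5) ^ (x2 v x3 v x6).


Clause lengths: 3, 3, 3, 3, 3, 3, 3, 3.
Sum = 3 + 3 + 3 + 3 + 3 + 3 + 3 + 3 = 24.

24


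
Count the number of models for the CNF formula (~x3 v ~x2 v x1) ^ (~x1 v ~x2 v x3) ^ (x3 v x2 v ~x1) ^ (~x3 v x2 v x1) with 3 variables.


Enumerate all 8 truth assignments over 3 variables.
Test each against every clause.
Satisfying assignments found: 4.

4


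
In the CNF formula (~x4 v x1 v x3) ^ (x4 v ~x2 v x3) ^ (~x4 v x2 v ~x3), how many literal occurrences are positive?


Scan each clause for unnegated literals.
Clause 1: 2 positive; Clause 2: 2 positive; Clause 3: 1 positive.
Total positive literal occurrences = 5.

5


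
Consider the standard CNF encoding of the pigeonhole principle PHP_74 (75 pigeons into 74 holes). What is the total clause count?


The PHP encoding has two parts:
1) At-least-one-hole clauses: 75 (one per pigeon, each with 74 literals).
2) At-most-one-pigeon-per-hole clauses: 74 holes * C(75,2) = 74 * 2775 = 205350.
Total clauses = 75 + 205350 = 205425.

205425


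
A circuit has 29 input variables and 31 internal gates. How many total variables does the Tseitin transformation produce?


The Tseitin transformation introduces one auxiliary variable per gate.
Total variables = inputs + gates = 29 + 31 = 60.

60


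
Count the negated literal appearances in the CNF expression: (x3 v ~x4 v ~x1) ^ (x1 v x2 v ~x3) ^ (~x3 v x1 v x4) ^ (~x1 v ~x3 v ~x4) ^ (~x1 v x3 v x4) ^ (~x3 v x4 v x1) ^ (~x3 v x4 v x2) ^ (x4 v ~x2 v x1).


Scan each clause for negated literals.
Clause 1: 2 negative; Clause 2: 1 negative; Clause 3: 1 negative; Clause 4: 3 negative; Clause 5: 1 negative; Clause 6: 1 negative; Clause 7: 1 negative; Clause 8: 1 negative.
Total negative literal occurrences = 11.

11


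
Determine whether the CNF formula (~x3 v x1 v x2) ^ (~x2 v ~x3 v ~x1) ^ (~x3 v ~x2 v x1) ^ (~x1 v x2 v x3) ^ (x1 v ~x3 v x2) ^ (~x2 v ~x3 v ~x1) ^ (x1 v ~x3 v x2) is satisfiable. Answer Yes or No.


Check all 8 possible truth assignments.
Number of satisfying assignments found: 4.
The formula is satisfiable.

Yes


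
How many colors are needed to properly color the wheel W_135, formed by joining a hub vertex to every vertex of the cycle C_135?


W_135 consists of the cycle C_135 together with a hub vertex adjacent to every cycle vertex.
The cycle C_135 needs 3 colors (odd cycle -> 3).
The hub is adjacent to every cycle vertex, so it must receive a new color distinct from all of them.
Chromatic number = 3 + 1 = 4.

4


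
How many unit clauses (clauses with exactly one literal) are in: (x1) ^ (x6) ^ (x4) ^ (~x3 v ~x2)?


A unit clause contains exactly one literal.
Unit clauses found: (x1), (x6), (x4).
Count = 3.

3


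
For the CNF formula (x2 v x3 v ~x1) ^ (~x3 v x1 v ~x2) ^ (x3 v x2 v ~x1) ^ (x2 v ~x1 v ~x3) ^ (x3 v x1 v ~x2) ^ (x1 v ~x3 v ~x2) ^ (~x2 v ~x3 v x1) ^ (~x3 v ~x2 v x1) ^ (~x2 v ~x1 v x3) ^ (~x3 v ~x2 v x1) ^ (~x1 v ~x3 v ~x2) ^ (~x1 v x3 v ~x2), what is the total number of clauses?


Each group enclosed in parentheses joined by ^ is one clause.
Counting the conjuncts: 12 clauses.

12


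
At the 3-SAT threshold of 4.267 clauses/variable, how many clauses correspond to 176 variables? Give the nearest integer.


The 3-SAT phase transition occurs at approximately 4.267 clauses per variable.
m = 4.267 * 176 = 750.992.
Rounded to nearest integer: 751.

751


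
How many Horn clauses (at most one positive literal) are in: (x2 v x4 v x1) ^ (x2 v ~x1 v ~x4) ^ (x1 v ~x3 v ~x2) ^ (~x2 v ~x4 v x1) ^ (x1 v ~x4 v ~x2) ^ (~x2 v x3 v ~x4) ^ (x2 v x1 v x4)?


A Horn clause has at most one positive literal.
Clause 1: 3 positive lit(s) -> not Horn
Clause 2: 1 positive lit(s) -> Horn
Clause 3: 1 positive lit(s) -> Horn
Clause 4: 1 positive lit(s) -> Horn
Clause 5: 1 positive lit(s) -> Horn
Clause 6: 1 positive lit(s) -> Horn
Clause 7: 3 positive lit(s) -> not Horn
Total Horn clauses = 5.

5


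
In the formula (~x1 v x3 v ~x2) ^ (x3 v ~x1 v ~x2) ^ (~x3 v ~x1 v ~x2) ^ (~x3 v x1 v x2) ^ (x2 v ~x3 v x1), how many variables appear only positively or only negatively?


A pure literal appears in only one polarity across all clauses.
No pure literals found.
Count = 0.

0


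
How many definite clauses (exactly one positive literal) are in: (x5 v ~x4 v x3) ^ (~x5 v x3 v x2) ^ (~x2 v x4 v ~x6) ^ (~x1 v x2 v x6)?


A definite clause has exactly one positive literal.
Clause 1: 2 positive -> not definite
Clause 2: 2 positive -> not definite
Clause 3: 1 positive -> definite
Clause 4: 2 positive -> not definite
Definite clause count = 1.

1


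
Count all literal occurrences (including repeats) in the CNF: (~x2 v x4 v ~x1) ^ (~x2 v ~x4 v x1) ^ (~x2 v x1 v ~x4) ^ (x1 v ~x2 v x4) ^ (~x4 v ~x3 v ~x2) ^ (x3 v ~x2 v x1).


Clause lengths: 3, 3, 3, 3, 3, 3.
Sum = 3 + 3 + 3 + 3 + 3 + 3 = 18.

18


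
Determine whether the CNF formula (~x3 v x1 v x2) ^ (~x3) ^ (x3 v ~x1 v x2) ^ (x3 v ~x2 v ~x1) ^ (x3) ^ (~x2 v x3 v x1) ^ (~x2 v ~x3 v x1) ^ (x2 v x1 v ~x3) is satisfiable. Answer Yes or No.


Check all 8 possible truth assignments.
Number of satisfying assignments found: 0.
The formula is unsatisfiable.

No


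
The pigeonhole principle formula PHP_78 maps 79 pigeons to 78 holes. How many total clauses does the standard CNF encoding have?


The PHP encoding has two parts:
1) At-least-one-hole clauses: 79 (one per pigeon, each with 78 literals).
2) At-most-one-pigeon-per-hole clauses: 78 holes * C(79,2) = 78 * 3081 = 240318.
Total clauses = 79 + 240318 = 240397.

240397


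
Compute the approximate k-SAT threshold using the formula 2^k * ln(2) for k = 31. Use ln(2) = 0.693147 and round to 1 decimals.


Using the asymptotic formula: threshold ~ 2^k * ln(2).
2^31 = 2147483648.
2147483648 * 0.693147 = 1488521848.2.

1488521848.2


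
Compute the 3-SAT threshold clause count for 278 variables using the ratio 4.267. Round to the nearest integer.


The 3-SAT phase transition occurs at approximately 4.267 clauses per variable.
m = 4.267 * 278 = 1186.226.
Rounded to nearest integer: 1186.

1186


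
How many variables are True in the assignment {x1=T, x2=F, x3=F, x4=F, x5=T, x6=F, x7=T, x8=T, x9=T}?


The weight is the number of variables assigned True.
True variables: x1, x5, x7, x8, x9.
Weight = 5.

5


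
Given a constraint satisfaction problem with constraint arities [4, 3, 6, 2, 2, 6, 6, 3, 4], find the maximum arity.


The arities are: 4, 3, 6, 2, 2, 6, 6, 3, 4.
Scan for the maximum value.
Maximum arity = 6.

6


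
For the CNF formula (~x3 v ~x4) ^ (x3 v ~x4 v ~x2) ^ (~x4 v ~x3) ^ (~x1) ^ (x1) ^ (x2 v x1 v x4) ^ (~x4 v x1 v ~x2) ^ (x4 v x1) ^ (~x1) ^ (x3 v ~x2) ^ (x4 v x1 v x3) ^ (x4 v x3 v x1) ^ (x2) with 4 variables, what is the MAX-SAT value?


Enumerate all 16 truth assignments.
For each, count how many of the 13 clauses are satisfied.
The formula is not fully satisfiable, so the maximum is below 13.
Maximum simultaneously satisfiable clauses = 11.

11
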